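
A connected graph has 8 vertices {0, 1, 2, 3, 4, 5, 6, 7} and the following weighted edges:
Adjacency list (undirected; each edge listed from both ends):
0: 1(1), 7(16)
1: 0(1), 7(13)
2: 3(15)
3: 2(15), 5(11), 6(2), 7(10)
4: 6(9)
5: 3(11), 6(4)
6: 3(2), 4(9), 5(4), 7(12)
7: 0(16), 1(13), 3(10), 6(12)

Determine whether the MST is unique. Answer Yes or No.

Yes

Kruskal's algorithm — process edges by increasing weight (ties by edge label):
0—1 (1): add — endpoints in different components.
3—6 (2): add — endpoints in different components.
5—6 (4): add — endpoints in different components.
4—6 (9): add — endpoints in different components.
3—7 (10): add — endpoints in different components.
3—5 (11): skip — 3 and 5 already connected.
6—7 (12): skip — 6 and 7 already connected.
1—7 (13): add — endpoints in different components.
2—3 (15): add — endpoints in different components.
Every non-tree edge has weight strictly greater than the heaviest edge on the tree path between its endpoints, so the MST is unique.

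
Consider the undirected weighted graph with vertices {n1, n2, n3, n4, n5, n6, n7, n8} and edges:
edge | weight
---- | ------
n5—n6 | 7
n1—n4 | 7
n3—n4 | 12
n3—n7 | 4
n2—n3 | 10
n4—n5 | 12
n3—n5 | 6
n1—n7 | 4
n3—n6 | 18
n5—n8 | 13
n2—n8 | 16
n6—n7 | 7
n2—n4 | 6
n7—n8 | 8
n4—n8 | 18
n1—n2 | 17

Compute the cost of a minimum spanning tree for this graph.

42

Grow the tree from n1 using Prim:
Step 1: cheapest edge leaving the tree is n1—n7 (4); add n7.
Step 2: cheapest edge leaving the tree is n3—n7 (4); add n3.
Step 3: cheapest edge leaving the tree is n3—n5 (6); add n5.
Step 4: cheapest edge leaving the tree is n1—n4 (7); add n4.
Step 5: cheapest edge leaving the tree is n2—n4 (6); add n2.
Step 6: cheapest edge leaving the tree is n5—n6 (7); add n6.
Step 7: cheapest edge leaving the tree is n7—n8 (8); add n8.
MST edges: n1—n7, n3—n7, n3—n5, n1—n4, n2—n4, n5—n6, n7—n8; total weight 4+4+6+7+6+7+8 = 42.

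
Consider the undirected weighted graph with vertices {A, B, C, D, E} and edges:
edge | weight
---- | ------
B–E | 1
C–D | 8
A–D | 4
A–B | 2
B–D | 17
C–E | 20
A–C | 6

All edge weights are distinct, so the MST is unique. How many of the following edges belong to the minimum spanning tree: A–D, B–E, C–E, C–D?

Kruskal: consider edges lightest-first.
B–E (1): add. Components now {A} {B,E} {C} {D}
A–B (2): add. Components now {A,B,E} {C} {D}
A–D (4): add. Components now {A,B,D,E} {C}
A–C (6): add. Components now {A,B,C,D,E}
MST edge set: {B–E, A–B, A–D, A–C}.
Of the listed edges, {A–D, B–E} are in the MST → 2.

2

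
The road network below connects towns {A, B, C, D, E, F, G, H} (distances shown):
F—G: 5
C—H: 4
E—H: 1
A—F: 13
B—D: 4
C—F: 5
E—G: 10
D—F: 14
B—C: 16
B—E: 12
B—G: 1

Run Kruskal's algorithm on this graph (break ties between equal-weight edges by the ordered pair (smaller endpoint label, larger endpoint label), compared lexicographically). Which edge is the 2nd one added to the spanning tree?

Sort edges by weight, then run Kruskal:
B—G (1): add — endpoints in different components.
E—H (1): add — endpoints in different components.
B—D (4): add — endpoints in different components.
C—H (4): add — endpoints in different components.
C—F (5): add — endpoints in different components.
F—G (5): add — endpoints in different components.
E—G (10): skip — E and G already connected.
B—E (12): skip — B and E already connected.
A—F (13): add — endpoints in different components.
The 2nd edge added is E—H.

E-H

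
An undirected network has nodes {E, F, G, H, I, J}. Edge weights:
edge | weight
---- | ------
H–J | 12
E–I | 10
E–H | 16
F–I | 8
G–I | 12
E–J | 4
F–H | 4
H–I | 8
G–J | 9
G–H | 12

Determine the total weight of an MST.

35

Kruskal: consider edges lightest-first.
E–J (4): add — endpoints in different components.
F–H (4): add — endpoints in different components.
F–I (8): add — endpoints in different components.
H–I (8): skip — H and I already connected.
G–J (9): add — endpoints in different components.
E–I (10): add — endpoints in different components.
MST edges: E–J, F–H, F–I, G–J, E–I; total weight 4+4+8+9+10 = 35.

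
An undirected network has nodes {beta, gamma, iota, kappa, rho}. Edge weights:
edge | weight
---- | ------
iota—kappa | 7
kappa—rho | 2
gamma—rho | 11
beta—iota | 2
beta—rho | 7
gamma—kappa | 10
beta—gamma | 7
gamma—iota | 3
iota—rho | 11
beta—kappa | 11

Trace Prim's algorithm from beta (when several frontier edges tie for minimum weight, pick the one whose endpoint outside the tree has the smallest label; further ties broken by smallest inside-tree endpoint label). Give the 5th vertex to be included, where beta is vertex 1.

Grow the tree from beta using Prim:
Step 1: frontier [beta—iota 2, beta—gamma 7, beta—rho 7, beta—kappa 11] → take beta—iota (2); add iota.
Step 2: frontier [beta—gamma 7, beta—rho 7, beta—kappa 11, gamma—iota 3, iota—kappa 7, iota—rho 11] → take gamma—iota (3); add gamma.
Step 3: frontier [beta—rho 7, beta—kappa 11, gamma—kappa 10, gamma—rho 11, iota—kappa 7, iota—rho 11] → take iota—kappa (7); add kappa.
Step 4: frontier [beta—rho 7, gamma—rho 11, iota—rho 11, kappa—rho 2] → take kappa—rho (2); add rho.
Vertex order: beta, iota, gamma, kappa, rho. The 5th vertex is rho.

rho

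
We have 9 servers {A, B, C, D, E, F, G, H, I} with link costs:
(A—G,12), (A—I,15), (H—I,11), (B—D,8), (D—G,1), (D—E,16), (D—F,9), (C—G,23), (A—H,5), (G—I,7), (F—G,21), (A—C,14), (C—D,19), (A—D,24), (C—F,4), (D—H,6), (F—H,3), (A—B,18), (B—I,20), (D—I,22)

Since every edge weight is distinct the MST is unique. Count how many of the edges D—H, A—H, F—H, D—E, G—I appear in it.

Sort edges by weight, then run Kruskal:
D—G (1): add — endpoints in different components.
F—H (3): add — endpoints in different components.
C—F (4): add — endpoints in different components.
A—H (5): add — endpoints in different components.
D—H (6): add — endpoints in different components.
G—I (7): add — endpoints in different components.
B—D (8): add — endpoints in different components.
D—F (9): skip — D and F already connected.
H—I (11): skip — H and I already connected.
A—G (12): skip — A and G already connected.
A—C (14): skip — A and C already connected.
A—I (15): skip — A and I already connected.
D—E (16): add — endpoints in different components.
MST edge set: {D—G, F—H, C—F, A—H, D—H, G—I, B—D, D—E}.
Of the listed edges, {D—H, A—H, F—H, D—E, G—I} are in the MST → 5.

5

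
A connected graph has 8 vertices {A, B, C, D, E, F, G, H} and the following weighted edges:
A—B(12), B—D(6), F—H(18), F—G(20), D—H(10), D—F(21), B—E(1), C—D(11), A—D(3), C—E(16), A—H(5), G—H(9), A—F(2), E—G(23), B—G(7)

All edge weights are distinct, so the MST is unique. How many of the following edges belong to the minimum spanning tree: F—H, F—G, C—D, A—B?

Kruskal: consider edges lightest-first.
B—E (1): add — endpoints in different components.
A—F (2): add — endpoints in different components.
A—D (3): add — endpoints in different components.
A—H (5): add — endpoints in different components.
B—D (6): add — endpoints in different components.
B—G (7): add — endpoints in different components.
G—H (9): skip — G and H already connected.
D—H (10): skip — D and H already connected.
C—D (11): add — endpoints in different components.
MST edge set: {B—E, A—F, A—D, A—H, B—D, B—G, C—D}.
Of the listed edges, {C—D} are in the MST → 1.

1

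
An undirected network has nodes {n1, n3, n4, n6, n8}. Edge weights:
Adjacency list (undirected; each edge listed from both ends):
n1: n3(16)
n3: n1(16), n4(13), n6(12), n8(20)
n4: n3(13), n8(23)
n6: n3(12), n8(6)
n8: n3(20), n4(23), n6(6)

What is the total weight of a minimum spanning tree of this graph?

47

Prim, starting at n1.
Step 1: frontier [n1 n3 16] → take n1 n3 (16); add n3.
Step 2: frontier [n3 n6 12, n3 n4 13, n3 n8 20] → take n3 n6 (12); add n6.
Step 3: frontier [n3 n4 13, n3 n8 20, n6 n8 6] → take n6 n8 (6); add n8.
Step 4: frontier [n3 n4 13, n4 n8 23] → take n3 n4 (13); add n4.
MST edges: n1 n3, n3 n6, n6 n8, n3 n4; total weight 16+12+6+13 = 47.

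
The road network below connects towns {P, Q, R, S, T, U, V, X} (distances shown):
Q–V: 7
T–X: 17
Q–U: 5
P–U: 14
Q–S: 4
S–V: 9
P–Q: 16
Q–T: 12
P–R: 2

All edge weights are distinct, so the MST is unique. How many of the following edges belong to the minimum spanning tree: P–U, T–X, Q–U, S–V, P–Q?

Sort edges by weight, then run Kruskal:
P–R (2): add — endpoints in different components.
Q–S (4): add — endpoints in different components.
Q–U (5): add — endpoints in different components.
Q–V (7): add — endpoints in different components.
S–V (9): skip — V and S already connected.
Q–T (12): add — endpoints in different components.
P–U (14): add — endpoints in different components.
P–Q (16): skip — P and Q already connected.
T–X (17): add — endpoints in different components.
MST edge set: {P–R, Q–S, Q–U, Q–V, Q–T, P–U, T–X}.
Of the listed edges, {P–U, T–X, Q–U} are in the MST → 3.

3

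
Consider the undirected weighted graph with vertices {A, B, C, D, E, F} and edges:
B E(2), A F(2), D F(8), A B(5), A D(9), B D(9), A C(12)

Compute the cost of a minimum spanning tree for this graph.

Prim, starting at B.
Step 1: cheapest edge leaving the tree is B E (2); add E.
Step 2: cheapest edge leaving the tree is A B (5); add A.
Step 3: cheapest edge leaving the tree is A F (2); add F.
Step 4: cheapest edge leaving the tree is D F (8); add D.
Step 5: cheapest edge leaving the tree is A C (12); add C.
MST edges: B E, A B, A F, D F, A C; total weight 2+5+2+8+12 = 29.

29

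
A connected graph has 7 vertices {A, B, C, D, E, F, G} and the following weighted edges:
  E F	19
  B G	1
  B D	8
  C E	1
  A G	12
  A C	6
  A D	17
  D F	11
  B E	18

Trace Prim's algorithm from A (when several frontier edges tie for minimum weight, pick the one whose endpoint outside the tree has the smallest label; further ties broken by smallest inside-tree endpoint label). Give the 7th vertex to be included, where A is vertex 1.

F

Prim's algorithm from A:
Step 1: cheapest edge leaving the tree is A C (6); add C.
Step 2: cheapest edge leaving the tree is C E (1); add E.
Step 3: cheapest edge leaving the tree is A G (12); add G.
Step 4: cheapest edge leaving the tree is B G (1); add B.
Step 5: cheapest edge leaving the tree is B D (8); add D.
Step 6: cheapest edge leaving the tree is D F (11); add F.
Vertex order: A, C, E, G, B, D, F. The 7th vertex is F.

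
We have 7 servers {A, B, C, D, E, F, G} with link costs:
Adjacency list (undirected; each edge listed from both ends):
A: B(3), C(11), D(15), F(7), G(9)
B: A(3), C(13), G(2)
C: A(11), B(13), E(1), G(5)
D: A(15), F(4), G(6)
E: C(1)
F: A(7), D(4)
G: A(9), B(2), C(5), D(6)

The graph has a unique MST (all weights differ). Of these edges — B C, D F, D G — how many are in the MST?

Kruskal: consider edges lightest-first.
C E (1): add — endpoints in different components.
B G (2): add — endpoints in different components.
A B (3): add — endpoints in different components.
D F (4): add — endpoints in different components.
C G (5): add — endpoints in different components.
D G (6): add — endpoints in different components.
MST edge set: {C E, B G, A B, D F, C G, D G}.
Of the listed edges, {D F, D G} are in the MST → 2.

2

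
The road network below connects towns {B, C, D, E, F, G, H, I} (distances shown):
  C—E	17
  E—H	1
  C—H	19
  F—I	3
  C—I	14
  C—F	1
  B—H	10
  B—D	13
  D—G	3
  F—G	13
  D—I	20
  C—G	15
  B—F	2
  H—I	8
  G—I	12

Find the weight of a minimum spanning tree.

Sort edges by weight, then run Kruskal:
C—F (1): add — endpoints in different components.
E—H (1): add — endpoints in different components.
B—F (2): add — endpoints in different components.
D—G (3): add — endpoints in different components.
F—I (3): add — endpoints in different components.
H—I (8): add — endpoints in different components.
B—H (10): skip — B and H already connected.
G—I (12): add — endpoints in different components.
MST edges: C—F, E—H, B—F, D—G, F—I, H—I, G—I; total weight 1+1+2+3+3+8+12 = 30.

30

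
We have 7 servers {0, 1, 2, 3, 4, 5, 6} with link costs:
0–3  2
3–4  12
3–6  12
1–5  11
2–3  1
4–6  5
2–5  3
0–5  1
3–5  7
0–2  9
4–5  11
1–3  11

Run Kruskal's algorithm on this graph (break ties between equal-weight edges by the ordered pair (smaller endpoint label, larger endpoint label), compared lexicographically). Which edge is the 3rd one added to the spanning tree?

0-3

Sort edges by weight, then run Kruskal:
0–5 (1): add. Components now {0,5} {1} {2} {3} {4} {6}
2–3 (1): add. Components now {0,5} {1} {2,3} {4} {6}
0–3 (2): add. Components now {0,2,3,5} {1} {4} {6}
2–5 (3): skip — 2 and 5 already connected.
4–6 (5): add. Components now {0,2,3,5} {1} {4,6}
3–5 (7): skip — 3 and 5 already connected.
0–2 (9): skip — 0 and 2 already connected.
1–3 (11): add. Components now {0,1,2,3,5} {4,6}
1–5 (11): skip — 1 and 5 already connected.
4–5 (11): add. Components now {0,1,2,3,4,5,6}
The 3rd edge added is 0–3.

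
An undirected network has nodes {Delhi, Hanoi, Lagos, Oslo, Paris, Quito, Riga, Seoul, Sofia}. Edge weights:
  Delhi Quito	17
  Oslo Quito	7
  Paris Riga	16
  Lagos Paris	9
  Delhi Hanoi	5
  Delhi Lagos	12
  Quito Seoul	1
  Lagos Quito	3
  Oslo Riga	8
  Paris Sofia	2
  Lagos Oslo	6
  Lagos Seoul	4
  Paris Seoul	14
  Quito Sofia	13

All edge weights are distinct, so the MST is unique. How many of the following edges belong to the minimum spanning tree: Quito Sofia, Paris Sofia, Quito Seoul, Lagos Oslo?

Kruskal's algorithm — process edges by increasing weight (ties by edge label):
Quito Seoul (1): add — endpoints in different components.
Paris Sofia (2): add — endpoints in different components.
Lagos Quito (3): add — endpoints in different components.
Lagos Seoul (4): skip — Lagos and Seoul already connected.
Delhi Hanoi (5): add — endpoints in different components.
Lagos Oslo (6): add — endpoints in different components.
Oslo Quito (7): skip — Quito and Oslo already connected.
Oslo Riga (8): add — endpoints in different components.
Lagos Paris (9): add — endpoints in different components.
Delhi Lagos (12): add — endpoints in different components.
MST edge set: {Quito Seoul, Paris Sofia, Lagos Quito, Delhi Hanoi, Lagos Oslo, Oslo Riga, Lagos Paris, Delhi Lagos}.
Of the listed edges, {Paris Sofia, Quito Seoul, Lagos Oslo} are in the MST → 3.

3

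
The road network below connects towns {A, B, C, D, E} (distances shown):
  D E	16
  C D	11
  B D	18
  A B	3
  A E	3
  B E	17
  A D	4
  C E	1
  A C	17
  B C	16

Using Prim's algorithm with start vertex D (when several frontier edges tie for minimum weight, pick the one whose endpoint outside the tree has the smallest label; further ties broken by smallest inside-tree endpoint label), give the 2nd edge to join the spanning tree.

Grow the tree from D using Prim:
Step 1: frontier [A D 4, C D 11, D E 16, B D 18] → take A D (4); add A.
Step 2: frontier [A B 3, A E 3, A C 17, C D 11, D E 16, B D 18] → take A B (3); add B.
Step 3: frontier [A E 3, A C 17, B C 16, B E 17, C D 11, D E 16] → take A E (3); add E.
Step 4: frontier [A C 17, B C 16, C D 11, C E 1] → take C E (1); add C.
The 2nd edge added is A B.

A-B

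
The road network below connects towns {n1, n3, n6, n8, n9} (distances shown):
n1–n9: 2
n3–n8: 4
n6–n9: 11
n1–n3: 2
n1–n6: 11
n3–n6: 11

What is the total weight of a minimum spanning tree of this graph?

Grow the tree from n1 using Prim:
Step 1: cheapest edge leaving the tree is n1–n3 (2); add n3.
Step 2: cheapest edge leaving the tree is n1–n9 (2); add n9.
Step 3: cheapest edge leaving the tree is n3–n8 (4); add n8.
Step 4: cheapest edge leaving the tree is n1–n6 (11); add n6.
MST edges: n1–n3, n1–n9, n3–n8, n1–n6; total weight 2+2+4+11 = 19.

19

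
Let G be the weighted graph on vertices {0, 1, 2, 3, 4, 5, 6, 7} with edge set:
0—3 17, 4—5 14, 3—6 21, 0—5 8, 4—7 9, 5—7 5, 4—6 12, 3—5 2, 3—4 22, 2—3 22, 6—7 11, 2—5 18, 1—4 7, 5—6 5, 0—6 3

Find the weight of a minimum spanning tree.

Prim, starting at 2.
Step 1: cheapest edge leaving the tree is 2—5 (18); add 5.
Step 2: cheapest edge leaving the tree is 3—5 (2); add 3.
Step 3: cheapest edge leaving the tree is 5—6 (5); add 6.
Step 4: cheapest edge leaving the tree is 0—6 (3); add 0.
Step 5: cheapest edge leaving the tree is 5—7 (5); add 7.
Step 6: cheapest edge leaving the tree is 4—7 (9); add 4.
Step 7: cheapest edge leaving the tree is 1—4 (7); add 1.
MST edges: 2—5, 3—5, 5—6, 0—6, 5—7, 4—7, 1—4; total weight 18+2+5+3+5+9+7 = 49.

49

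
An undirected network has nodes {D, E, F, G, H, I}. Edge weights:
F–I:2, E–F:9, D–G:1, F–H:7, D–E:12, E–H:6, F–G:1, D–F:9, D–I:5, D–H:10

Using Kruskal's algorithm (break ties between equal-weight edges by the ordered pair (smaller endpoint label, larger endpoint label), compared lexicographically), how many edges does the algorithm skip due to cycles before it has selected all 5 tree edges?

1

Kruskal: consider edges lightest-first.
D–G (1): add — endpoints in different components.
F–G (1): add — endpoints in different components.
F–I (2): add — endpoints in different components.
D–I (5): skip — D and I already connected.
E–H (6): add — endpoints in different components.
F–H (7): add — endpoints in different components.
Edges rejected before the tree was complete: 1.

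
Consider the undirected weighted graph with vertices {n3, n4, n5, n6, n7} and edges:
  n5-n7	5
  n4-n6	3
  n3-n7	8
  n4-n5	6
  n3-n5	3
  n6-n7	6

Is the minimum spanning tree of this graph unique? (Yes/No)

No

Kruskal's algorithm — process edges by increasing weight (ties by edge label):
n3-n5 (3): add. Components now {n4} {n3,n5} {n7} {n6}
n4-n6 (3): add. Components now {n4,n6} {n3,n5} {n7}
n5-n7 (5): add. Components now {n4,n6} {n3,n5,n7}
n4-n5 (6): add. Components now {n3,n4,n5,n6,n7}
Non-tree edge n6-n7 has weight 6, equal to the heaviest edge on its tree cycle — swapping gives another MST of the same weight. Not unique.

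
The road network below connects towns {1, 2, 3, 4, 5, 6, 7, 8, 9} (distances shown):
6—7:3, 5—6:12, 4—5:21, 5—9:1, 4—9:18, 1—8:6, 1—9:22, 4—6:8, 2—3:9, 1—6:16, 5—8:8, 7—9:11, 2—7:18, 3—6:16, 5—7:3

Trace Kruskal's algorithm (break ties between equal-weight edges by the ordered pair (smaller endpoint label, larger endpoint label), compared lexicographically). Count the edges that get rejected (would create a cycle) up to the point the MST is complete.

3

Kruskal's algorithm — process edges by increasing weight (ties by edge label):
5—9 (1): add — endpoints in different components.
5—7 (3): add — endpoints in different components.
6—7 (3): add — endpoints in different components.
1—8 (6): add — endpoints in different components.
4—6 (8): add — endpoints in different components.
5—8 (8): add — endpoints in different components.
2—3 (9): add — endpoints in different components.
7—9 (11): skip — 7 and 9 already connected.
5—6 (12): skip — 5 and 6 already connected.
1—6 (16): skip — 1 and 6 already connected.
3—6 (16): add — endpoints in different components.
Edges rejected before the tree was complete: 3.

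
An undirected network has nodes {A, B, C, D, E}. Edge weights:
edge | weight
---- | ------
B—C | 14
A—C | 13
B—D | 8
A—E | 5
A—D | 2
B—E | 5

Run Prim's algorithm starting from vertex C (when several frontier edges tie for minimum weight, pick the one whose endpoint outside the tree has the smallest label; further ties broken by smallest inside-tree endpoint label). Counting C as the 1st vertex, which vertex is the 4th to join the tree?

E

Grow the tree from C using Prim:
Step 1: cheapest edge leaving the tree is A—C (13); add A.
Step 2: cheapest edge leaving the tree is A—D (2); add D.
Step 3: cheapest edge leaving the tree is A—E (5); add E.
Step 4: cheapest edge leaving the tree is B—E (5); add B.
Vertex order: C, A, D, E, B. The 4th vertex is E.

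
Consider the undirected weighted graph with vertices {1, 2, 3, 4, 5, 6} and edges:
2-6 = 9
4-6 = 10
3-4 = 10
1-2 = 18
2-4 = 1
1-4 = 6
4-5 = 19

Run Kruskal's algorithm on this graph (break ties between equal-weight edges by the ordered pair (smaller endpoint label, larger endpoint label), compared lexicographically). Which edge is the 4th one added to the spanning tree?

Kruskal's algorithm — process edges by increasing weight (ties by edge label):
2-4 (1): add — endpoints in different components.
1-4 (6): add — endpoints in different components.
2-6 (9): add — endpoints in different components.
3-4 (10): add — endpoints in different components.
4-6 (10): skip — 4 and 6 already connected.
1-2 (18): skip — 1 and 2 already connected.
4-5 (19): add — endpoints in different components.
The 4th edge added is 3-4.

3-4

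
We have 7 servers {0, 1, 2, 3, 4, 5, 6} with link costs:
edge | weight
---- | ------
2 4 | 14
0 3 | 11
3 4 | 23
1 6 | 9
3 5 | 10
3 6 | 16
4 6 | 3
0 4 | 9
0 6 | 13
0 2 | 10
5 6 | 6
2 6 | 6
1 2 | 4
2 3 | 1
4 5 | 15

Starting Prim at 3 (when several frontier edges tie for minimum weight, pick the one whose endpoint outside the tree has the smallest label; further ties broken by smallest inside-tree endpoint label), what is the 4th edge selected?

4-6

Prim's algorithm from 3:
Step 1: cheapest edge leaving the tree is 2 3 (1); add 2.
Step 2: cheapest edge leaving the tree is 1 2 (4); add 1.
Step 3: cheapest edge leaving the tree is 2 6 (6); add 6.
Step 4: cheapest edge leaving the tree is 4 6 (3); add 4.
Step 5: cheapest edge leaving the tree is 5 6 (6); add 5.
Step 6: cheapest edge leaving the tree is 0 4 (9); add 0.
The 4th edge added is 4 6.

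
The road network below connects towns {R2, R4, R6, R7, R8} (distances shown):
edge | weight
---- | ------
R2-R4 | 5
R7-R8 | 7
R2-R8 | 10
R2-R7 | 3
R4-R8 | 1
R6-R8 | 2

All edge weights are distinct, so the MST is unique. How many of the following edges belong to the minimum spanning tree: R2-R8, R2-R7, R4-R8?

2

Sort edges by weight, then run Kruskal:
R4-R8 (1): add — endpoints in different components.
R6-R8 (2): add — endpoints in different components.
R2-R7 (3): add — endpoints in different components.
R2-R4 (5): add — endpoints in different components.
MST edge set: {R4-R8, R6-R8, R2-R7, R2-R4}.
Of the listed edges, {R2-R7, R4-R8} are in the MST → 2.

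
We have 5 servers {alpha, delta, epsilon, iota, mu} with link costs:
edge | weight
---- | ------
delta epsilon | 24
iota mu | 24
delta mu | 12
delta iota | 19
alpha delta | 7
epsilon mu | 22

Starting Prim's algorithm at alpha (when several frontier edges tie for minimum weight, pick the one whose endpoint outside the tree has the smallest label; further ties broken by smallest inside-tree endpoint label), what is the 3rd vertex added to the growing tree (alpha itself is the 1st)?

Prim's algorithm from alpha:
Step 1: frontier [alpha delta 7] → take alpha delta (7); add delta.
Step 2: frontier [delta mu 12, delta iota 19, delta epsilon 24] → take delta mu (12); add mu.
Step 3: frontier [delta iota 19, delta epsilon 24, epsilon mu 22, iota mu 24] → take delta iota (19); add iota.
Step 4: frontier [delta epsilon 24, epsilon mu 22] → take epsilon mu (22); add epsilon.
Vertex order: alpha, delta, mu, iota, epsilon. The 3rd vertex is mu.

mu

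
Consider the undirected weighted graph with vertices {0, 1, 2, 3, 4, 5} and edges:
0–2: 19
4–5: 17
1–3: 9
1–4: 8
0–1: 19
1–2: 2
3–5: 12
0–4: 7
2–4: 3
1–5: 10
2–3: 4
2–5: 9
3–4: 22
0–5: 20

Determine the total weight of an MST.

Kruskal: consider edges lightest-first.
1–2 (2): add — endpoints in different components.
2–4 (3): add — endpoints in different components.
2–3 (4): add — endpoints in different components.
0–4 (7): add — endpoints in different components.
1–4 (8): skip — 1 and 4 already connected.
1–3 (9): skip — 1 and 3 already connected.
2–5 (9): add — endpoints in different components.
MST edges: 1–2, 2–4, 2–3, 0–4, 2–5; total weight 2+3+4+7+9 = 25.

25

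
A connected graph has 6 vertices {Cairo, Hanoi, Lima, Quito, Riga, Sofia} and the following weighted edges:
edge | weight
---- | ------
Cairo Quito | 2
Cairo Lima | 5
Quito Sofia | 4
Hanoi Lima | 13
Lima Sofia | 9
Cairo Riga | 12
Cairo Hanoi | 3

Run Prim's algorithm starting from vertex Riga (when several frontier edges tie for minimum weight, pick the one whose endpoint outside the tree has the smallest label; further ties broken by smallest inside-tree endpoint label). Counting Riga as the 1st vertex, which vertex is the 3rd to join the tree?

Quito

Prim, starting at Riga.
Step 1: cheapest edge leaving the tree is Cairo Riga (12); add Cairo.
Step 2: cheapest edge leaving the tree is Cairo Quito (2); add Quito.
Step 3: cheapest edge leaving the tree is Cairo Hanoi (3); add Hanoi.
Step 4: cheapest edge leaving the tree is Quito Sofia (4); add Sofia.
Step 5: cheapest edge leaving the tree is Cairo Lima (5); add Lima.
Vertex order: Riga, Cairo, Quito, Hanoi, Sofia, Lima. The 3rd vertex is Quito.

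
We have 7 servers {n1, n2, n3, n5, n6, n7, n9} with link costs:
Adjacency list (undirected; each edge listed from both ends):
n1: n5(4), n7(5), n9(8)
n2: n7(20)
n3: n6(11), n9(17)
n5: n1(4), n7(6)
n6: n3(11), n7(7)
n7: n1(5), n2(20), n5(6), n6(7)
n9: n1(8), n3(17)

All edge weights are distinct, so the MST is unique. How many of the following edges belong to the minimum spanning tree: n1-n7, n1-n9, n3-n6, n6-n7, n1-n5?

5

Kruskal's algorithm — process edges by increasing weight (ties by edge label):
n1-n5 (4): add — endpoints in different components.
n1-n7 (5): add — endpoints in different components.
n5-n7 (6): skip — n7 and n5 already connected.
n6-n7 (7): add — endpoints in different components.
n1-n9 (8): add — endpoints in different components.
n3-n6 (11): add — endpoints in different components.
n3-n9 (17): skip — n9 and n3 already connected.
n2-n7 (20): add — endpoints in different components.
MST edge set: {n1-n5, n1-n7, n6-n7, n1-n9, n3-n6, n2-n7}.
Of the listed edges, {n1-n7, n1-n9, n3-n6, n6-n7, n1-n5} are in the MST → 5.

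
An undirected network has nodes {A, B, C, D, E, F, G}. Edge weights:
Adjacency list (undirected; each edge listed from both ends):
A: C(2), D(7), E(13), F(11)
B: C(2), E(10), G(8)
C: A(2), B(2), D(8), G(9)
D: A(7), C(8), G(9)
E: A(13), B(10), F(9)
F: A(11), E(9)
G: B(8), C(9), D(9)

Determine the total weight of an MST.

38

Grow the tree from G using Prim:
Step 1: frontier [B–G 8, C–G 9, D–G 9] → take B–G (8); add B.
Step 2: frontier [B–C 2, B–E 10, C–G 9, D–G 9] → take B–C (2); add C.
Step 3: frontier [B–E 10, A–C 2, C–D 8, D–G 9] → take A–C (2); add A.
Step 4: frontier [A–D 7, A–F 11, A–E 13, B–E 10, C–D 8, D–G 9] → take A–D (7); add D.
Step 5: frontier [A–F 11, A–E 13, B–E 10] → take B–E (10); add E.
Step 6: frontier [A–F 11, E–F 9] → take E–F (9); add F.
MST edges: B–G, B–C, A–C, A–D, B–E, E–F; total weight 8+2+2+7+10+9 = 38.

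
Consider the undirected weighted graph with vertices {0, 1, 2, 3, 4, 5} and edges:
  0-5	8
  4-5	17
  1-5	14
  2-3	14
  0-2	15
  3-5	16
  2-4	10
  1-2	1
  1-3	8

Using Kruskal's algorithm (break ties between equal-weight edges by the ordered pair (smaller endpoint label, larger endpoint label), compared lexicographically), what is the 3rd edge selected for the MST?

Kruskal: consider edges lightest-first.
1-2 (1): add — endpoints in different components.
0-5 (8): add — endpoints in different components.
1-3 (8): add — endpoints in different components.
2-4 (10): add — endpoints in different components.
1-5 (14): add — endpoints in different components.
The 3rd edge added is 1-3.

1-3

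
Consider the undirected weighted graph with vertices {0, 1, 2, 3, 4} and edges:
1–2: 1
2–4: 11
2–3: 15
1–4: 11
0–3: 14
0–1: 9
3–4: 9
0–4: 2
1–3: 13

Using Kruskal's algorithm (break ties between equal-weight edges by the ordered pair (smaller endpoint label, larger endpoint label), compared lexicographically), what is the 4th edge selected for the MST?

Kruskal: consider edges lightest-first.
1–2 (1): add — endpoints in different components.
0–4 (2): add — endpoints in different components.
0–1 (9): add — endpoints in different components.
3–4 (9): add — endpoints in different components.
The 4th edge added is 3–4.

3-4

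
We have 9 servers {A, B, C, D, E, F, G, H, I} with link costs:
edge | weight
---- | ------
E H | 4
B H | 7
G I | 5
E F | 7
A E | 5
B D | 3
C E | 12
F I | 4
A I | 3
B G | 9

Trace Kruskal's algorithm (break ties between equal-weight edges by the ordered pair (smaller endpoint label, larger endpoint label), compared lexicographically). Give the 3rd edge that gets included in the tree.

E-H

Kruskal's algorithm — process edges by increasing weight (ties by edge label):
A I (3): add — endpoints in different components.
B D (3): add — endpoints in different components.
E H (4): add — endpoints in different components.
F I (4): add — endpoints in different components.
A E (5): add — endpoints in different components.
G I (5): add — endpoints in different components.
B H (7): add — endpoints in different components.
E F (7): skip — E and F already connected.
B G (9): skip — B and G already connected.
C E (12): add — endpoints in different components.
The 3rd edge added is E H.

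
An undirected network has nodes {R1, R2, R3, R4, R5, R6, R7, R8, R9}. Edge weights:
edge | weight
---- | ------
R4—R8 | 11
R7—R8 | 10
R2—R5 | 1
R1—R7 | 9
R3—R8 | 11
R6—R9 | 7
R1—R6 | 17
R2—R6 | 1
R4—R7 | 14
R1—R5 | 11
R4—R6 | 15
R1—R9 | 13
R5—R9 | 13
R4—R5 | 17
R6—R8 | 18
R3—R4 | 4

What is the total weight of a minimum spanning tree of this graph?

Prim's algorithm from R6:
Step 1: cheapest edge leaving the tree is R2—R6 (1); add R2.
Step 2: cheapest edge leaving the tree is R2—R5 (1); add R5.
Step 3: cheapest edge leaving the tree is R6—R9 (7); add R9.
Step 4: cheapest edge leaving the tree is R1—R5 (11); add R1.
Step 5: cheapest edge leaving the tree is R1—R7 (9); add R7.
Step 6: cheapest edge leaving the tree is R7—R8 (10); add R8.
Step 7: cheapest edge leaving the tree is R3—R8 (11); add R3.
Step 8: cheapest edge leaving the tree is R3—R4 (4); add R4.
MST edges: R2—R6, R2—R5, R6—R9, R1—R5, R1—R7, R7—R8, R3—R8, R3—R4; total weight 1+1+7+11+9+10+11+4 = 54.

54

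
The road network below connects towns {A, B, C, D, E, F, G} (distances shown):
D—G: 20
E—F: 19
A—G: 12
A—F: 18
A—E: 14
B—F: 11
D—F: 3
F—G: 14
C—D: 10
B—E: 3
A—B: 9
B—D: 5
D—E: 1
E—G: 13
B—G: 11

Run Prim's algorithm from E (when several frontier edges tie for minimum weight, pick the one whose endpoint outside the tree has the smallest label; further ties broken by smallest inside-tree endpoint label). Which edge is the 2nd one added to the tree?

B-E

Grow the tree from E using Prim:
Step 1: cheapest edge leaving the tree is D—E (1); add D.
Step 2: cheapest edge leaving the tree is B—E (3); add B.
Step 3: cheapest edge leaving the tree is D—F (3); add F.
Step 4: cheapest edge leaving the tree is A—B (9); add A.
Step 5: cheapest edge leaving the tree is C—D (10); add C.
Step 6: cheapest edge leaving the tree is B—G (11); add G.
The 2nd edge added is B—E.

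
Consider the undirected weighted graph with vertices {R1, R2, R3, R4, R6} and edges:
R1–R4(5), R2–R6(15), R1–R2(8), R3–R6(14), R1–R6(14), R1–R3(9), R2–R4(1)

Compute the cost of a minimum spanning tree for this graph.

29

Prim, starting at R6.
Step 1: cheapest edge leaving the tree is R1–R6 (14); add R1.
Step 2: cheapest edge leaving the tree is R1–R4 (5); add R4.
Step 3: cheapest edge leaving the tree is R2–R4 (1); add R2.
Step 4: cheapest edge leaving the tree is R1–R3 (9); add R3.
MST edges: R1–R6, R1–R4, R2–R4, R1–R3; total weight 14+5+1+9 = 29.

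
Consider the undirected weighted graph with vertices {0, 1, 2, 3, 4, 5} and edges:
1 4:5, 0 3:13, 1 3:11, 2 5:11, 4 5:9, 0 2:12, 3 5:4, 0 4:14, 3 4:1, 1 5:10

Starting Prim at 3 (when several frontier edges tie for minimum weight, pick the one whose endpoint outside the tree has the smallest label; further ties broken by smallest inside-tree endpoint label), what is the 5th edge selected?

Prim, starting at 3.
Step 1: cheapest edge leaving the tree is 3 4 (1); add 4.
Step 2: cheapest edge leaving the tree is 3 5 (4); add 5.
Step 3: cheapest edge leaving the tree is 1 4 (5); add 1.
Step 4: cheapest edge leaving the tree is 2 5 (11); add 2.
Step 5: cheapest edge leaving the tree is 0 2 (12); add 0.
The 5th edge added is 0 2.

0-2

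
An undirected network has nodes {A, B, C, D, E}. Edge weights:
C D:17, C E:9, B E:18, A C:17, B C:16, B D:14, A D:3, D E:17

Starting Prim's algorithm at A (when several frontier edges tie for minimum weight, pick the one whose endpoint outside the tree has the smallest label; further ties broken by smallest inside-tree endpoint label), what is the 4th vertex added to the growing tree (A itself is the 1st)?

C

Prim, starting at A.
Step 1: cheapest edge leaving the tree is A D (3); add D.
Step 2: cheapest edge leaving the tree is B D (14); add B.
Step 3: cheapest edge leaving the tree is B C (16); add C.
Step 4: cheapest edge leaving the tree is C E (9); add E.
Vertex order: A, D, B, C, E. The 4th vertex is C.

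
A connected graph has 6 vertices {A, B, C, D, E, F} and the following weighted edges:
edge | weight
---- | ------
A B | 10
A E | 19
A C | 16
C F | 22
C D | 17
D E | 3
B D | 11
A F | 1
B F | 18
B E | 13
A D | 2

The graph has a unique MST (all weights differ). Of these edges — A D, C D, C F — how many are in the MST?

1

Kruskal's algorithm — process edges by increasing weight (ties by edge label):
A F (1): add. Components now {A,F} {B} {C} {D} {E}
A D (2): add. Components now {A,D,F} {B} {C} {E}
D E (3): add. Components now {A,D,E,F} {B} {C}
A B (10): add. Components now {A,B,D,E,F} {C}
B D (11): skip — B and D already connected.
B E (13): skip — B and E already connected.
A C (16): add. Components now {A,B,C,D,E,F}
MST edge set: {A F, A D, D E, A B, A C}.
Of the listed edges, {A D} are in the MST → 1.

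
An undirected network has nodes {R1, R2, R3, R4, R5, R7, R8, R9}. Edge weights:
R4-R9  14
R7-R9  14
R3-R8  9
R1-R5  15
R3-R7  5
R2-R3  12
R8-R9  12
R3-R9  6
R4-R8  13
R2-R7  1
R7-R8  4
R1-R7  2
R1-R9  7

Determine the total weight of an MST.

Kruskal's algorithm — process edges by increasing weight (ties by edge label):
R2-R7 (1): add — endpoints in different components.
R1-R7 (2): add — endpoints in different components.
R7-R8 (4): add — endpoints in different components.
R3-R7 (5): add — endpoints in different components.
R3-R9 (6): add — endpoints in different components.
R1-R9 (7): skip — R1 and R9 already connected.
R3-R8 (9): skip — R8 and R3 already connected.
R2-R3 (12): skip — R2 and R3 already connected.
R8-R9 (12): skip — R8 and R9 already connected.
R4-R8 (13): add — endpoints in different components.
R4-R9 (14): skip — R9 and R4 already connected.
R7-R9 (14): skip — R7 and R9 already connected.
R1-R5 (15): add — endpoints in different components.
MST edges: R2-R7, R1-R7, R7-R8, R3-R7, R3-R9, R4-R8, R1-R5; total weight 1+2+4+5+6+13+15 = 46.

46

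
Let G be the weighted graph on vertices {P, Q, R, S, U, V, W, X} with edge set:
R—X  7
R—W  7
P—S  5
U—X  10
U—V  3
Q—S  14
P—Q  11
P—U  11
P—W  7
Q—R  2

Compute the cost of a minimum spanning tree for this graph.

Prim's algorithm from W:
Step 1: frontier [P—W 7, R—W 7] → take P—W (7); add P.
Step 2: frontier [P—S 5, P—Q 11, P—U 11, R—W 7] → take P—S (5); add S.
Step 3: frontier [P—Q 11, P—U 11, Q—S 14, R—W 7] → take R—W (7); add R.
Step 4: frontier [P—Q 11, P—U 11, Q—R 2, R—X 7, Q—S 14] → take Q—R (2); add Q.
Step 5: frontier [P—U 11, R—X 7] → take R—X (7); add X.
Step 6: frontier [P—U 11, U—X 10] → take U—X (10); add U.
Step 7: frontier [U—V 3] → take U—V (3); add V.
MST edges: P—W, P—S, R—W, Q—R, R—X, U—X, U—V; total weight 7+5+7+2+7+10+3 = 41.

41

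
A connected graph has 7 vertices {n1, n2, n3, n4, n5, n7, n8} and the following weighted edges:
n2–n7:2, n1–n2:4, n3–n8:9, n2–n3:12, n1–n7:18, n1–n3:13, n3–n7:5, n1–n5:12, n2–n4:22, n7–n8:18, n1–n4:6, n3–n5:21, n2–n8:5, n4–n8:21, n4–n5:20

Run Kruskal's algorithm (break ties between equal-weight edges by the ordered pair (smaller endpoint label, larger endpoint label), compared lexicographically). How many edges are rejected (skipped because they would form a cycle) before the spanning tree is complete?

Sort edges by weight, then run Kruskal:
n2–n7 (2): add — endpoints in different components.
n1–n2 (4): add — endpoints in different components.
n2–n8 (5): add — endpoints in different components.
n3–n7 (5): add — endpoints in different components.
n1–n4 (6): add — endpoints in different components.
n3–n8 (9): skip — n8 and n3 already connected.
n1–n5 (12): add — endpoints in different components.
Edges rejected before the tree was complete: 1.

1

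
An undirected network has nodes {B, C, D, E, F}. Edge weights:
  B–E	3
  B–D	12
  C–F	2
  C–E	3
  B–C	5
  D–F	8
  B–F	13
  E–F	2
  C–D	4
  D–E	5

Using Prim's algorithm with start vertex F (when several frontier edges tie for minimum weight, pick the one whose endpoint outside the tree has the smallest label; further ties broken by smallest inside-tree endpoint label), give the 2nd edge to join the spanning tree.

Grow the tree from F using Prim:
Step 1: frontier [C–F 2, E–F 2, D–F 8, B–F 13] → take C–F (2); add C.
Step 2: frontier [C–E 3, C–D 4, B–C 5, E–F 2, D–F 8, B–F 13] → take E–F (2); add E.
Step 3: frontier [C–D 4, B–C 5, B–E 3, D–E 5, D–F 8, B–F 13] → take B–E (3); add B.
Step 4: frontier [B–D 12, C–D 4, D–E 5, D–F 8] → take C–D (4); add D.
The 2nd edge added is E–F.

E-F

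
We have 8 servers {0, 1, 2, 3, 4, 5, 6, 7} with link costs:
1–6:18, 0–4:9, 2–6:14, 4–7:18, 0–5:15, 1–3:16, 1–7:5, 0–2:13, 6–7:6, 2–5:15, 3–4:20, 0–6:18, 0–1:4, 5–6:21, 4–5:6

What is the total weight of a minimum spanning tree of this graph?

Grow the tree from 7 using Prim:
Step 1: cheapest edge leaving the tree is 1–7 (5); add 1.
Step 2: cheapest edge leaving the tree is 0–1 (4); add 0.
Step 3: cheapest edge leaving the tree is 6–7 (6); add 6.
Step 4: cheapest edge leaving the tree is 0–4 (9); add 4.
Step 5: cheapest edge leaving the tree is 4–5 (6); add 5.
Step 6: cheapest edge leaving the tree is 0–2 (13); add 2.
Step 7: cheapest edge leaving the tree is 1–3 (16); add 3.
MST edges: 1–7, 0–1, 6–7, 0–4, 4–5, 0–2, 1–3; total weight 5+4+6+9+6+13+16 = 59.

59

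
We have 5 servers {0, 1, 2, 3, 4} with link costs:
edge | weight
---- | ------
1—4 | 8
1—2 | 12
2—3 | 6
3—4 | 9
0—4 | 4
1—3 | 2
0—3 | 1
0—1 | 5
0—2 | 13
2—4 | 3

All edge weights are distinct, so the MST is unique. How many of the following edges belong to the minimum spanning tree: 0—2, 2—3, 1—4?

0

Sort edges by weight, then run Kruskal:
0—3 (1): add — endpoints in different components.
1—3 (2): add — endpoints in different components.
2—4 (3): add — endpoints in different components.
0—4 (4): add — endpoints in different components.
MST edge set: {0—3, 1—3, 2—4, 0—4}.
Of the listed edges, {} are in the MST → 0.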